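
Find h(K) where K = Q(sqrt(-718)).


K = Q(sqrt(-718)). d mod 4 = 2, so D = disc(K) = 4d = -2872
h(K) equals the number of primitive reduced positive-definite forms (a, b, c) = a*x^2 + b*x*y + c*y^2 with b^2 - 4ac = D,
where reduced means |b| <= a <= c, with b >= 0 whenever |b| = a or a = c, and primitive means gcd(a, b, c) = 1.
Reduced forces 3a^2 <= |D| = 2872, so 1 <= a <= 30; b must have the parity of D, and c = (b^2 - D)/(4a) must be an integer >= a.
Enumerate a = 1..30, b in [-a, a]:
  a=1: (1, 0, 718)  [1]
  a=2: (2, 0, 359)  [1]
  a=3..12: none
  a=13: (13, -12, 58), (13, 12, 58)  [2]
  a=14..16: none
  a=17: (17, -16, 46), (17, 16, 46)  [2]
  a=18: none
  a=19: (19, -4, 38), (19, 4, 38)  [2]
  a=20..22: none
  a=23: (23, -16, 34), (23, 16, 34)  [2]
  a=24..25: none
  a=26: (26, -12, 29), (26, 12, 29)  [2]
  a=27..30: none
Total reduced forms: 1 + 1 + 2 + 2 + 2 + 2 + 2 = 12
h = 12

12


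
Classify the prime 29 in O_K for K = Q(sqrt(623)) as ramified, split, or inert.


K = Q(sqrt(623)). Since d mod 4 = 3, disc(K) = 2492.
Check p | disc: 2492 mod 29 = 27.
p does not divide disc. Compute Legendre symbol (d/p):
14^((29-1)/2) mod 29 = -1
(d/p) = -1, so p is inert: (p) stays prime with e=1, f=2, g=1.
Therefore p is inert.

inert


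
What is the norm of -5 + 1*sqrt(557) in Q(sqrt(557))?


N(a + b*sqrt(d)) = a^2 - d*b^2
= (-5)^2 - (557)*(1)^2
= 25 - 557
= -532

-532


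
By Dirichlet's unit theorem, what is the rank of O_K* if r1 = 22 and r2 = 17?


By Dirichlet's unit theorem:
rank = r1 + r2 - 1
= 22 + 17 - 1
= 38

38


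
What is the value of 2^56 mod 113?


p = 113 is prime and the exponent is (p-1)/2 = 56, so by Euler's criterion 2^56 = (2/113) = +1 or -1 mod 113.
Compute by square-and-multiply:
  56 = 32 + 16 + 8 (binary 111000)
  Repeated squaring mod 113: 2^1 = 2, 2^2 = 4, 2^4 = 16, 2^8 = 30, 2^16 = 109, 2^32 = 16
  2^56 = 2^32 * 2^16 * 2^8 = 16 * 109 * 30 mod 113
    16 * 109 = 1744 = 49 mod 113
    49 * 30 = 1470 = 1 mod 113
  2^56 = 1 mod 113
Result 1: 2 is a quadratic residue mod 113.
2^56 mod 113 = 1

1


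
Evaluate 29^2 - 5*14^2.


x^2 - d*y^2
= 29^2 - 5*14^2
= 841 - 980
= -139

-139


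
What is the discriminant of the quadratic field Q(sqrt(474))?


For K = Q(sqrt(d)) with d squarefree: disc(K) = d if d = 1 mod 4, and disc(K) = 4d if d = 2 or 3 mod 4.
Here d = 474, and d mod 4 = 2.
d = 2 mod 4, not 1 (O_K = Z[sqrt(d)]), so disc(K) = 4d = 4 * (474) = 1896

1896


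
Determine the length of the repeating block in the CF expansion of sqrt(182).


Run the CF algorithm for sqrt(182).
a_0 = floor(sqrt(182)) = 13; set m_0=0, q_0=1.
Recurrence: m' = q*a - m,  q' = (d - m'^2)/q,  a' = floor((a_0 + m')/q').
  step 1: m=13, q=13, a=2
  step 2: m=13, q=1, a=26
a_2 = 2*a_0 = 26, so the period closes here.
sqrt(182) = [13; 2, 26]
Period length = 2

2


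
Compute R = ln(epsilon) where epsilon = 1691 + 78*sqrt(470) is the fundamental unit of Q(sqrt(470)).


epsilon = 1691 + 78*sqrt(470)
= 3381.9997
R = ln(3381.9997)
= 8.1262

8.1262


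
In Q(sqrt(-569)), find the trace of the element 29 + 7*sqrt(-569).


Tr(a + b*sqrt(d)) = (a + b*sqrt(d)) + (a - b*sqrt(d)) = 2a
= 2 * (29)
= 58

58


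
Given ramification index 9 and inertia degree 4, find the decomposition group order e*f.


|D_P| = e * f
= 9 * 4
= 36

36


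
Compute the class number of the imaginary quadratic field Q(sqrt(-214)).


K = Q(sqrt(-214)). d mod 4 = 2, so D = disc(K) = 4d = -856
h(K) equals the number of primitive reduced positive-definite forms (a, b, c) = a*x^2 + b*x*y + c*y^2 with b^2 - 4ac = D,
where reduced means |b| <= a <= c, with b >= 0 whenever |b| = a or a = c, and primitive means gcd(a, b, c) = 1.
Reduced forces 3a^2 <= |D| = 856, so 1 <= a <= 16; b must have the parity of D, and c = (b^2 - D)/(4a) must be an integer >= a.
Enumerate a = 1..16, b in [-a, a]:
  a=1: (1, 0, 214)  [1]
  a=2: (2, 0, 107)  [1]
  a=3..4: none
  a=5: (5, -2, 43), (5, 2, 43)  [2]
  a=6..9: none
  a=10: (10, -8, 23), (10, 8, 23)  [2]
  a=11..16: none
Total reduced forms: 1 + 1 + 2 + 2 = 6
h = 6

6


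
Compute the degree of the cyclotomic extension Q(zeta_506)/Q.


The degree equals Euler's totient phi(506).
506 = 2 * 11 * 23
phi(506) = 220

220


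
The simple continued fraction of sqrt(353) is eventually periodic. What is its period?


Run the CF algorithm for sqrt(353).
a_0 = floor(sqrt(353)) = 18; set m_0=0, q_0=1.
Recurrence: m' = q*a - m,  q' = (d - m'^2)/q,  a' = floor((a_0 + m')/q').
  step 1: m=18, q=29, a=1
  step 2: m=11, q=8, a=3
  step 3: m=13, q=23, a=1
  step 4: m=10, q=11, a=2
  step 5: m=12, q=19, a=1
  step 6: m=7, q=16, a=1
  step 7: m=9, q=17, a=1
  step 8: m=8, q=17, a=1
  step 9: m=9, q=16, a=1
  step 10: m=7, q=19, a=1
  step 11: m=12, q=11, a=2
  step 12: m=10, q=23, a=1
  step 13: m=13, q=8, a=3
  step 14: m=11, q=29, a=1
  step 15: m=18, q=1, a=36
a_15 = 2*a_0 = 36, so the period closes here.
sqrt(353) = [18; 1, 3, 1, 2, 1, 1, 1, 1, 1, 1, 2, 1, 3, 1, 36]
Period length = 15

15


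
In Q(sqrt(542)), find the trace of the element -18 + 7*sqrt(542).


Tr(a + b*sqrt(d)) = (a + b*sqrt(d)) + (a - b*sqrt(d)) = 2a
= 2 * (-18)
= -36

-36


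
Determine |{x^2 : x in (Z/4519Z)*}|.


For prime p, the number of non-zero quadratic residues is (p-1)/2.
= (4519-1)/2
= 2259

2259


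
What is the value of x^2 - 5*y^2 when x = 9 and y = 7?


x^2 - d*y^2
= 9^2 - 5*7^2
= 81 - 245
= -164

-164


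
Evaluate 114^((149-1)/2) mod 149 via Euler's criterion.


p = 149 is prime and the exponent is (p-1)/2 = 74, so by Euler's criterion 114^74 = (114/149) = +1 or -1 mod 149.
Compute by square-and-multiply:
  74 = 64 + 8 + 2 (binary 1001010)
  Repeated squaring mod 149: 114^1 = 114, 114^2 = 33, 114^4 = 46, 114^8 = 30, 114^16 = 6, 114^32 = 36, 114^64 = 104
  114^74 = 114^64 * 114^8 * 114^2 = 104 * 30 * 33 mod 149
    104 * 30 = 3120 = 140 mod 149
    140 * 33 = 4620 = 1 mod 149
  114^74 = 1 mod 149
Result 1: 114 is a quadratic residue mod 149.
114^74 mod 149 = 1

1


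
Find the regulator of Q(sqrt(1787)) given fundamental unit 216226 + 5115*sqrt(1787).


epsilon = 216226 + 5115*sqrt(1787)
= 432452.0000
R = ln(432452.0000)
= 12.9772

12.9772


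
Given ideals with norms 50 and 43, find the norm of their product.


N(IJ) = N(I) * N(J)
= 50 * 43
= 2150

2150


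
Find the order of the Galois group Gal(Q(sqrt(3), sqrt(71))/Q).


The 2 square roots of distinct primes are multiplicatively independent over Q,
so [K:Q] = 2^2 and Gal(K/Q) is isomorphic to (Z/2Z)^2.
|Gal| = 2^2 = 4

4


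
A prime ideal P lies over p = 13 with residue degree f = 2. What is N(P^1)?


N(P^a) = p^(a*f)
= 13^(1*2)
= 13^2
= 169

169


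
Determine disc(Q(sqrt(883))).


For K = Q(sqrt(d)) with d squarefree: disc(K) = d if d = 1 mod 4, and disc(K) = 4d if d = 2 or 3 mod 4.
Here d = 883, and d mod 4 = 3.
d = 3 mod 4, not 1 (O_K = Z[sqrt(d)]), so disc(K) = 4d = 4 * (883) = 3532

3532


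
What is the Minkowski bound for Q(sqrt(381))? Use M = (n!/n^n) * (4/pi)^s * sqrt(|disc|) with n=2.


d = 381, d mod 4 = 1, so disc(K) = d = 381; |disc(K)| = 381
Real quadratic field, so n = 2, s = r2 = 0, r1 = 2
M = (n!/n^n) * (4/pi)^s * sqrt(|disc(K)|) = (2!/2^2) * (4/pi)^0 * sqrt(381)
= 0.5 * 1.000000 * 19.519221
= 9.7596

9.7596


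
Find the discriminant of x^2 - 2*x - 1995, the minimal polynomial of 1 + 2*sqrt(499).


The element 1 + 2*sqrt(499) has minimal polynomial:
x^2 - 2*x - 1995
Discriminant = (-2)^2 - 4*(-1995)
= 4 + 7980
= 7984

7984


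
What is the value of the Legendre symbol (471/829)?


p = 829 is prime, so compute (471/829) with the reciprocity algorithm (Jacobi-symbol steps: pull out 2s via (2/n), flip via reciprocity, reduce):
  reciprocity: (471/829) -> +(829/471)
  reduce: (358/471)
  pull out 2: (2/471) = +1  (since 471 mod 8 = 7)
  reciprocity: (179/471) -> -(471/179)
  reduce: (113/179)
  reciprocity: (113/179) -> +(179/113)
  reduce: (66/113)
  pull out 2: (2/113) = +1  (since 113 mod 8 = 1)
  reciprocity: (33/113) -> +(113/33)
  reduce: (14/33)
  pull out 2: (2/33) = +1  (since 33 mod 8 = 1)
  reciprocity: (7/33) -> +(33/7)
  reduce: (5/7)
  reciprocity: (5/7) -> +(7/5)
  reduce: (2/5)
  pull out 2: (2/5) = -1  (since 5 mod 8 = 5)
  (1/5) = 1
Product of signs = 1
(471/829) = 1

1


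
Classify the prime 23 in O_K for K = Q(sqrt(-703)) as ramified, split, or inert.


K = Q(sqrt(-703)). Since d mod 4 = 1, disc(K) = -703.
Check p | disc: -703 mod 23 = 10.
p does not divide disc. Compute Legendre symbol (d/p):
10^((23-1)/2) mod 23 = -1
(d/p) = -1, so p is inert: (p) stays prime with e=1, f=2, g=1.
Therefore p is inert.

inert


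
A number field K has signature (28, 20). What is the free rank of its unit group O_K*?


By Dirichlet's unit theorem:
rank = r1 + r2 - 1
= 28 + 20 - 1
= 47

47


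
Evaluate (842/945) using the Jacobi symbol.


Compute (842/945) via quadratic reciprocity:
  pull out 2: (2/945) = +1  (since 945 mod 8 = 1)
  reciprocity: (421/945) -> +(945/421)
  reduce: (103/421)
  reciprocity: (103/421) -> +(421/103)
  reduce: (9/103)
  reciprocity: (9/103) -> +(103/9)
  reduce: (4/9)
  pull out 2: (2/9) = +1  (since 9 mod 8 = 1)
  pull out 2: (2/9) = +1  (since 9 mod 8 = 1)
  (1/9) = 1
Product of signs = 1

1


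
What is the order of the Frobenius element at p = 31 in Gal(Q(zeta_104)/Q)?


The Frobenius at p in Gal(Q(zeta_n)/Q) = (Z/nZ)* is the class of p, so its order is ord_104(31), the smallest k >= 1 with 31^k = 1 mod 104.
n = 104 = 2^3 * 13, phi(104) = 48; the order divides phi(n).
Divisors of 48: 1, 2, 3, 4, 6, 8, 12, 16, 24, 48
Repeated squaring mod 104: 31^1 = 31, 31^2 = 25, 31^4 = 1, 31^8 = 1, 31^16 = 1, 31^32 = 1
Test divisors in increasing order:
  k=1: 31^1 = 31 mod 104
  k=2: 31^2 = 25 mod 104
  k=3: 31^3 = 25 * 31 = 47 mod 104
  k=4: 31^4 = 1 mod 104  <- first divisor giving 1
Order = 4

4


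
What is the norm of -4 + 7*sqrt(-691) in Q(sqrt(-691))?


N(a + b*sqrt(d)) = a^2 - d*b^2
= (-4)^2 - (-691)*(7)^2
= 16 + 33859
= 33875

33875


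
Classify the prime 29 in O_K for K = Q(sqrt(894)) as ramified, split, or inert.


K = Q(sqrt(894)). Since d mod 4 = 2, disc(K) = 3576.
Check p | disc: 3576 mod 29 = 9.
p does not divide disc. Compute Legendre symbol (d/p):
24^((29-1)/2) mod 29 = 1
(d/p) = 1, so p splits: (p) = P*P' with e=1, f=1, g=2.
Therefore p is split.

split


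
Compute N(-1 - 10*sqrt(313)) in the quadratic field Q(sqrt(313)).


N(a + b*sqrt(d)) = a^2 - d*b^2
= (-1)^2 - (313)*(-10)^2
= 1 - 31300
= -31299

-31299


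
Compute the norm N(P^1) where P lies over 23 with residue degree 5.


N(P^a) = p^(a*f)
= 23^(1*5)
= 23^5
= 6436343

6436343


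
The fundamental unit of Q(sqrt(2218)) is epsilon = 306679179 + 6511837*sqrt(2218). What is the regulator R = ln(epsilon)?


epsilon = 306679179 + 6511837*sqrt(2218)
= 6.1336e+08
R = ln(6.1336e+08)
= 20.2345

20.2345


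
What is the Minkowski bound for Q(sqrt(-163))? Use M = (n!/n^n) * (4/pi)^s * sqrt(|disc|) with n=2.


d = -163, d mod 4 = 1, so disc(K) = d = -163; |disc(K)| = 163
Imaginary quadratic field, so n = 2, s = r2 = 1, r1 = 0
M = (n!/n^n) * (4/pi)^s * sqrt(|disc(K)|) = (2!/2^2) * (4/pi)^1 * sqrt(163)
= 0.5 * 1.273240 * 12.767145
= 8.1278

8.1278


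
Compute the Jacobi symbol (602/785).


Compute (602/785) via quadratic reciprocity:
  pull out 2: (2/785) = +1  (since 785 mod 8 = 1)
  reciprocity: (301/785) -> +(785/301)
  reduce: (183/301)
  reciprocity: (183/301) -> +(301/183)
  reduce: (118/183)
  pull out 2: (2/183) = +1  (since 183 mod 8 = 7)
  reciprocity: (59/183) -> -(183/59)
  reduce: (6/59)
  pull out 2: (2/59) = -1  (since 59 mod 8 = 3)
  reciprocity: (3/59) -> -(59/3)
  reduce: (2/3)
  pull out 2: (2/3) = -1  (since 3 mod 8 = 3)
  (1/3) = 1
Product of signs = 1

1


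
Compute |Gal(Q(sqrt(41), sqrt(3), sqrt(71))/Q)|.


The 3 square roots of distinct primes are multiplicatively independent over Q,
so [K:Q] = 2^3 and Gal(K/Q) is isomorphic to (Z/2Z)^3.
|Gal| = 2^3 = 8

8


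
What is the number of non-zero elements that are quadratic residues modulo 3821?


For prime p, the number of non-zero quadratic residues is (p-1)/2.
= (3821-1)/2
= 1910

1910


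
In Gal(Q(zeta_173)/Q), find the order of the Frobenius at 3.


The Frobenius at p in Gal(Q(zeta_n)/Q) = (Z/nZ)* is the class of p, so its order is ord_173(3), the smallest k >= 1 with 3^k = 1 mod 173.
n = 173 = 173, phi(173) = 172; the order divides phi(n).
Divisors of 172: 1, 2, 4, 43, 86, 172
Repeated squaring mod 173: 3^1 = 3, 3^2 = 9, 3^4 = 81, 3^8 = 160, 3^16 = 169, 3^32 = 16, 3^64 = 83, 3^128 = 142
Test divisors in increasing order:
  k=1: 3^1 = 3 mod 173
  k=2: 3^2 = 9 mod 173
  k=4: 3^4 = 81 mod 173
  k=43: 3^43 = 16 * 160 * 9 * 3 = 93 mod 173
  k=86: 3^86 = 83 * 169 * 81 * 9 = 172 mod 173
  k=172: 3^172 = 142 * 16 * 160 * 81 = 1 mod 173  <- first divisor giving 1
Order = 172

172


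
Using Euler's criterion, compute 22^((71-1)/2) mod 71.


p = 71 is prime and the exponent is (p-1)/2 = 35, so by Euler's criterion 22^35 = (22/71) = +1 or -1 mod 71.
Compute by square-and-multiply:
  35 = 32 + 2 + 1 (binary 100011)
  Repeated squaring mod 71: 22^1 = 22, 22^2 = 58, 22^4 = 27, 22^8 = 19, 22^16 = 6, 22^32 = 36
  22^35 = 22^32 * 22^2 * 22^1 = 36 * 58 * 22 mod 71
    36 * 58 = 2088 = 29 mod 71
    29 * 22 = 638 = 70 mod 71
  22^35 = 70 mod 71
Result 70 = p - 1 = -1 mod 71: 22 is a quadratic non-residue mod 71. As a residue in [0, p-1] the value is 70.
22^35 mod 71 = 70

70


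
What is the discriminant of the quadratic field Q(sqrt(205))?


For K = Q(sqrt(d)) with d squarefree: disc(K) = d if d = 1 mod 4, and disc(K) = 4d if d = 2 or 3 mod 4.
Here d = 205, and d mod 4 = 1.
d = 1 mod 4 (O_K = Z[(1+sqrt(d))/2]), so disc(K) = d = 205

205


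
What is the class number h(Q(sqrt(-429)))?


K = Q(sqrt(-429)). d mod 4 = 3, so D = disc(K) = 4d = -1716
h(K) equals the number of primitive reduced positive-definite forms (a, b, c) = a*x^2 + b*x*y + c*y^2 with b^2 - 4ac = D,
where reduced means |b| <= a <= c, with b >= 0 whenever |b| = a or a = c, and primitive means gcd(a, b, c) = 1.
Reduced forces 3a^2 <= |D| = 1716, so 1 <= a <= 23; b must have the parity of D, and c = (b^2 - D)/(4a) must be an integer >= a.
Enumerate a = 1..23, b in [-a, a]:
  a=1: (1, 0, 429)  [1]
  a=2: (2, 2, 215)  [1]
  a=3: (3, 0, 143)  [1]
  a=4: none
  a=5: (5, -2, 86), (5, 2, 86)  [2]
  a=6: (6, 6, 73)  [1]
  a=7..9: none
  a=10: (10, -2, 43), (10, 2, 43)  [2]
  a=11: (11, 0, 39)  [1]
  a=12: none
  a=13: (13, 0, 33)  [1]
  a=14: none
  a=15: (15, -12, 31), (15, 12, 31)  [2]
  a=16: none
  a=17: (17, -16, 29), (17, 16, 29)  [2]
  a=18..21: none
  a=22: (22, 22, 25)  [1]
  a=23: (23, 20, 23)  [1]
Total reduced forms: 1 + 1 + 1 + 2 + 1 + 2 + 1 + 1 + 2 + 2 + 1 + 1 = 16
h = 16

16


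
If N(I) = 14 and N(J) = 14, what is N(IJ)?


N(IJ) = N(I) * N(J)
= 14 * 14
= 196

196


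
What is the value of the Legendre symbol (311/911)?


p = 911 is prime, so compute (311/911) with the reciprocity algorithm (Jacobi-symbol steps: pull out 2s via (2/n), flip via reciprocity, reduce):
  reciprocity: (311/911) -> -(911/311)
  reduce: (289/311)
  reciprocity: (289/311) -> +(311/289)
  reduce: (22/289)
  pull out 2: (2/289) = +1  (since 289 mod 8 = 1)
  reciprocity: (11/289) -> +(289/11)
  reduce: (3/11)
  reciprocity: (3/11) -> -(11/3)
  reduce: (2/3)
  pull out 2: (2/3) = -1  (since 3 mod 8 = 3)
  (1/3) = 1
Product of signs = -1
(311/911) = -1

-1


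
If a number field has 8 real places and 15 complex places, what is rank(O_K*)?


By Dirichlet's unit theorem:
rank = r1 + r2 - 1
= 8 + 15 - 1
= 22

22


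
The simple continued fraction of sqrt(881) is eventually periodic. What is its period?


Run the CF algorithm for sqrt(881).
a_0 = floor(sqrt(881)) = 29; set m_0=0, q_0=1.
Recurrence: m' = q*a - m,  q' = (d - m'^2)/q,  a' = floor((a_0 + m')/q').
  step 1: m=29, q=40, a=1
  step 2: m=11, q=19, a=2
  step 3: m=27, q=8, a=7
  step 4: m=29, q=5, a=11
  step 5: m=26, q=41, a=1
  step 6: m=15, q=16, a=2
  step 7: m=17, q=37, a=1
  step 8: m=20, q=13, a=3
  step 9: m=19, q=40, a=1
  step 10: m=21, q=11, a=4
  step 11: m=23, q=32, a=1
  step 12: m=9, q=25, a=1
  step 13: m=16, q=25, a=1
  step 14: m=9, q=32, a=1
  step 15: m=23, q=11, a=4
  step 16: m=21, q=40, a=1
  step 17: m=19, q=13, a=3
  step 18: m=20, q=37, a=1
  step 19: m=17, q=16, a=2
  step 20: m=15, q=41, a=1
  step 21: m=26, q=5, a=11
  step 22: m=29, q=8, a=7
  step 23: m=27, q=19, a=2
  step 24: m=11, q=40, a=1
  step 25: m=29, q=1, a=58
a_25 = 2*a_0 = 58, so the period closes here.
sqrt(881) = [29; 1, 2, 7, 11, 1, 2, 1, 3, 1, 4, 1, 1, 1, 1, 4, 1, 3, 1, 2, 1, 11, 7, 2, 1, 58]
Period length = 25

25


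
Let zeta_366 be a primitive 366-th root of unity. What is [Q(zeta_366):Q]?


The degree equals Euler's totient phi(366).
366 = 2 * 3 * 61
phi(366) = 120

120


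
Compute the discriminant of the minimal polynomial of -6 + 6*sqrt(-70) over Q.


The element -6 + 6*sqrt(-70) has minimal polynomial:
x^2 + 12*x + 2556
Discriminant = (12)^2 - 4*(2556)
= 144 - 10224
= -10080

-10080


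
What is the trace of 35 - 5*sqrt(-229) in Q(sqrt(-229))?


Tr(a + b*sqrt(d)) = (a + b*sqrt(d)) + (a - b*sqrt(d)) = 2a
= 2 * (35)
= 70

70


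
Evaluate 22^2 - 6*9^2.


x^2 - d*y^2
= 22^2 - 6*9^2
= 484 - 486
= -2

-2


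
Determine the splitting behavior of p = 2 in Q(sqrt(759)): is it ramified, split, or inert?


K = Q(sqrt(759)). Since d mod 4 = 3, disc(K) = 3036.
Check p | disc: 3036 mod 2 = 0.
p divides disc, so p ramifies: (p) = P^2 with e=2, f=1, g=1.
Therefore p is ramified.

ramified


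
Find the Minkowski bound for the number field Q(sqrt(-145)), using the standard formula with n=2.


d = -145, d mod 4 = 3, so disc(K) = 4d = -580; |disc(K)| = 580
Imaginary quadratic field, so n = 2, s = r2 = 1, r1 = 0
M = (n!/n^n) * (4/pi)^s * sqrt(|disc(K)|) = (2!/2^2) * (4/pi)^1 * sqrt(580)
= 0.5 * 1.273240 * 24.083189
= 15.3318

15.3318


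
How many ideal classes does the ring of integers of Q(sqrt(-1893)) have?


K = Q(sqrt(-1893)). d mod 4 = 3, so D = disc(K) = 4d = -7572
h(K) equals the number of primitive reduced positive-definite forms (a, b, c) = a*x^2 + b*x*y + c*y^2 with b^2 - 4ac = D,
where reduced means |b| <= a <= c, with b >= 0 whenever |b| = a or a = c, and primitive means gcd(a, b, c) = 1.
Reduced forces 3a^2 <= |D| = 7572, so 1 <= a <= 50; b must have the parity of D, and c = (b^2 - D)/(4a) must be an integer >= a.
Enumerate a = 1..50, b in [-a, a]:
  a=1: (1, 0, 1893)  [1]
  a=2: (2, 2, 947)  [1]
  a=3: (3, 0, 631)  [1]
  a=4..5: none
  a=6: (6, 6, 317)  [1]
  a=7: (7, -4, 271), (7, 4, 271)  [2]
  a=8..13: none
  a=14: (14, -10, 137), (14, 10, 137)  [2]
  a=15..18: none
  a=19: (19, -16, 103), (19, 16, 103)  [2]
  a=20: none
  a=21: (21, -18, 94), (21, 18, 94)  [2]
  a=22: none
  a=23: (23, -8, 83), (23, 8, 83)  [2]
  a=24..37: none
  a=38: (38, -22, 53), (38, 22, 53)  [2]
  a=39..41: none
  a=42: (42, -18, 47), (42, 18, 47)  [2]
  a=43..45: none
  a=46: (46, -38, 49), (46, 38, 49)  [2]
  a=47..50: none
Total reduced forms: 1 + 1 + 1 + 1 + 2 + 2 + 2 + 2 + 2 + 2 + 2 + 2 = 20
h = 20

20


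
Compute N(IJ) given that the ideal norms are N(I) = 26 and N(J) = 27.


N(IJ) = N(I) * N(J)
= 26 * 27
= 702

702


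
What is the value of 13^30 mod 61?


p = 61 is prime and the exponent is (p-1)/2 = 30, so by Euler's criterion 13^30 = (13/61) = +1 or -1 mod 61.
Compute by square-and-multiply:
  30 = 16 + 8 + 4 + 2 (binary 11110)
  Repeated squaring mod 61: 13^1 = 13, 13^2 = 47, 13^4 = 13, 13^8 = 47, 13^16 = 13
  13^30 = 13^16 * 13^8 * 13^4 * 13^2 = 13 * 47 * 13 * 47 mod 61
    13 * 47 = 611 = 1 mod 61
    1 * 13 = 13 = 13 mod 61
    13 * 47 = 611 = 1 mod 61
  13^30 = 1 mod 61
Result 1: 13 is a quadratic residue mod 61.
13^30 mod 61 = 1

1


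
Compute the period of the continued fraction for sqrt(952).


Run the CF algorithm for sqrt(952).
a_0 = floor(sqrt(952)) = 30; set m_0=0, q_0=1.
Recurrence: m' = q*a - m,  q' = (d - m'^2)/q,  a' = floor((a_0 + m')/q').
  step 1: m=30, q=52, a=1
  step 2: m=22, q=9, a=5
  step 3: m=23, q=47, a=1
  step 4: m=24, q=8, a=6
  step 5: m=24, q=47, a=1
  step 6: m=23, q=9, a=5
  step 7: m=22, q=52, a=1
  step 8: m=30, q=1, a=60
a_8 = 2*a_0 = 60, so the period closes here.
sqrt(952) = [30; 1, 5, 1, 6, 1, 5, 1, 60]
Period length = 8

8


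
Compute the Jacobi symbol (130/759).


Compute (130/759) via quadratic reciprocity:
  pull out 2: (2/759) = +1  (since 759 mod 8 = 7)
  reciprocity: (65/759) -> +(759/65)
  reduce: (44/65)
  pull out 2: (2/65) = +1  (since 65 mod 8 = 1)
  pull out 2: (2/65) = +1  (since 65 mod 8 = 1)
  reciprocity: (11/65) -> +(65/11)
  reduce: (10/11)
  pull out 2: (2/11) = -1  (since 11 mod 8 = 3)
  reciprocity: (5/11) -> +(11/5)
  reduce: (1/5)
  (1/5) = 1
Product of signs = -1

-1


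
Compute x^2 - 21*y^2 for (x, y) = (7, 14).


x^2 - d*y^2
= 7^2 - 21*14^2
= 49 - 4116
= -4067

-4067


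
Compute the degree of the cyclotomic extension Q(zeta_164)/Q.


The degree equals Euler's totient phi(164).
164 = 2^2 * 41
phi(164) = 80

80


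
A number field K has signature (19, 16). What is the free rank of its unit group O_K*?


By Dirichlet's unit theorem:
rank = r1 + r2 - 1
= 19 + 16 - 1
= 34

34


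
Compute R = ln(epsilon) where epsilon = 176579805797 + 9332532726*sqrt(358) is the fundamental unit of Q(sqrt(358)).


epsilon = 176579805797 + 9332532726*sqrt(358)
= 3.5316e+11
R = ln(3.5316e+11)
= 26.5902

26.5902


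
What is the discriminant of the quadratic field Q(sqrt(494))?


For K = Q(sqrt(d)) with d squarefree: disc(K) = d if d = 1 mod 4, and disc(K) = 4d if d = 2 or 3 mod 4.
Here d = 494, and d mod 4 = 2.
d = 2 mod 4, not 1 (O_K = Z[sqrt(d)]), so disc(K) = 4d = 4 * (494) = 1976

1976


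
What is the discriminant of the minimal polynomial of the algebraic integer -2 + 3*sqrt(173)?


The element -2 + 3*sqrt(173) has minimal polynomial:
x^2 + 4*x - 1553
Discriminant = (4)^2 - 4*(-1553)
= 16 + 6212
= 6228

6228


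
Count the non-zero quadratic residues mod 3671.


For prime p, the number of non-zero quadratic residues is (p-1)/2.
= (3671-1)/2
= 1835

1835


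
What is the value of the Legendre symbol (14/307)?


p = 307 is prime, so compute (14/307) with the reciprocity algorithm (Jacobi-symbol steps: pull out 2s via (2/n), flip via reciprocity, reduce):
  pull out 2: (2/307) = -1  (since 307 mod 8 = 3)
  reciprocity: (7/307) -> -(307/7)
  reduce: (6/7)
  pull out 2: (2/7) = +1  (since 7 mod 8 = 7)
  reciprocity: (3/7) -> -(7/3)
  reduce: (1/3)
  (1/3) = 1
Product of signs = -1
(14/307) = -1

-1


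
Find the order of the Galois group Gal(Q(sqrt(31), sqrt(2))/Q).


The 2 square roots of distinct primes are multiplicatively independent over Q,
so [K:Q] = 2^2 and Gal(K/Q) is isomorphic to (Z/2Z)^2.
|Gal| = 2^2 = 4

4


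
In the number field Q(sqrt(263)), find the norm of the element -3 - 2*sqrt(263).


N(a + b*sqrt(d)) = a^2 - d*b^2
= (-3)^2 - (263)*(-2)^2
= 9 - 1052
= -1043

-1043


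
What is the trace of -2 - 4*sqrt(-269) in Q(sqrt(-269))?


Tr(a + b*sqrt(d)) = (a + b*sqrt(d)) + (a - b*sqrt(d)) = 2a
= 2 * (-2)
= -4

-4


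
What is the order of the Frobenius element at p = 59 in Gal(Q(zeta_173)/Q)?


The Frobenius at p in Gal(Q(zeta_n)/Q) = (Z/nZ)* is the class of p, so its order is ord_173(59), the smallest k >= 1 with 59^k = 1 mod 173.
n = 173 = 173, phi(173) = 172; the order divides phi(n).
Divisors of 172: 1, 2, 4, 43, 86, 172
Repeated squaring mod 173: 59^1 = 59, 59^2 = 21, 59^4 = 95, 59^8 = 29, 59^16 = 149, 59^32 = 57, 59^64 = 135, 59^128 = 60
Test divisors in increasing order:
  k=1: 59^1 = 59 mod 173
  k=2: 59^2 = 21 mod 173
  k=4: 59^4 = 95 mod 173
  k=43: 59^43 = 57 * 29 * 21 * 59 = 93 mod 173
  k=86: 59^86 = 135 * 149 * 95 * 21 = 172 mod 173
  k=172: 59^172 = 60 * 57 * 29 * 95 = 1 mod 173  <- first divisor giving 1
Order = 172

172


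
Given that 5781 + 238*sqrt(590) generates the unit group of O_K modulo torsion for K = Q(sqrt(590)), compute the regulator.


epsilon = 5781 + 238*sqrt(590)
= 11561.9999
R = ln(11561.9999)
= 9.3555

9.3555


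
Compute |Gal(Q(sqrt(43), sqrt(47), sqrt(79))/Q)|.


The 3 square roots of distinct primes are multiplicatively independent over Q,
so [K:Q] = 2^3 and Gal(K/Q) is isomorphic to (Z/2Z)^3.
|Gal| = 2^3 = 8

8


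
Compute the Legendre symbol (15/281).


p = 281 is prime, so compute (15/281) with the reciprocity algorithm (Jacobi-symbol steps: pull out 2s via (2/n), flip via reciprocity, reduce):
  reciprocity: (15/281) -> +(281/15)
  reduce: (11/15)
  reciprocity: (11/15) -> -(15/11)
  reduce: (4/11)
  pull out 2: (2/11) = -1  (since 11 mod 8 = 3)
  pull out 2: (2/11) = -1  (since 11 mod 8 = 3)
  (1/11) = 1
Product of signs = -1
(15/281) = -1

-1


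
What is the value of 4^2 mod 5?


p = 5 is prime and the exponent is (p-1)/2 = 2, so by Euler's criterion 4^2 = (4/5) = +1 or -1 mod 5.
Compute by square-and-multiply:
  2 = 2 (binary 10)
  Repeated squaring mod 5: 4^1 = 4, 4^2 = 1
  4^2 = 1 mod 5
Result 1: 4 is a quadratic residue mod 5.
4^2 mod 5 = 1

1


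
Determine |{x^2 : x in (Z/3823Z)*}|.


For prime p, the number of non-zero quadratic residues is (p-1)/2.
= (3823-1)/2
= 1911

1911


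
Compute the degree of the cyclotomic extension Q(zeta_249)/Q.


The degree equals Euler's totient phi(249).
249 = 3 * 83
phi(249) = 164

164


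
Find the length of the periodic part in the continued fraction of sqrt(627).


Run the CF algorithm for sqrt(627).
a_0 = floor(sqrt(627)) = 25; set m_0=0, q_0=1.
Recurrence: m' = q*a - m,  q' = (d - m'^2)/q,  a' = floor((a_0 + m')/q').
  step 1: m=25, q=2, a=25
  step 2: m=25, q=1, a=50
a_2 = 2*a_0 = 50, so the period closes here.
sqrt(627) = [25; 25, 50]
Period length = 2

2


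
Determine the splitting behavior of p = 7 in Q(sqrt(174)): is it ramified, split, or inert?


K = Q(sqrt(174)). Since d mod 4 = 2, disc(K) = 696.
Check p | disc: 696 mod 7 = 3.
p does not divide disc. Compute Legendre symbol (d/p):
6^((7-1)/2) mod 7 = -1
(d/p) = -1, so p is inert: (p) stays prime with e=1, f=2, g=1.
Therefore p is inert.

inert


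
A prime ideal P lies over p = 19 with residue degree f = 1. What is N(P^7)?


N(P^a) = p^(a*f)
= 19^(7*1)
= 19^7
= 893871739

893871739


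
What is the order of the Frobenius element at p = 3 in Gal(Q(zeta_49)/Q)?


The Frobenius at p in Gal(Q(zeta_n)/Q) = (Z/nZ)* is the class of p, so its order is ord_49(3), the smallest k >= 1 with 3^k = 1 mod 49.
n = 49 = 7^2, phi(49) = 42; the order divides phi(n).
Divisors of 42: 1, 2, 3, 6, 7, 14, 21, 42
Repeated squaring mod 49: 3^1 = 3, 3^2 = 9, 3^4 = 32, 3^8 = 44, 3^16 = 25, 3^32 = 37
Test divisors in increasing order:
  k=1: 3^1 = 3 mod 49
  k=2: 3^2 = 9 mod 49
  k=3: 3^3 = 9 * 3 = 27 mod 49
  k=6: 3^6 = 32 * 9 = 43 mod 49
  k=7: 3^7 = 32 * 9 * 3 = 31 mod 49
  k=14: 3^14 = 44 * 32 * 9 = 30 mod 49
  k=21: 3^21 = 25 * 32 * 3 = 48 mod 49
  k=42: 3^42 = 37 * 44 * 9 = 1 mod 49  <- first divisor giving 1
Order = 42

42


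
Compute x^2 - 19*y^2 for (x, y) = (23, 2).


x^2 - d*y^2
= 23^2 - 19*2^2
= 529 - 76
= 453

453


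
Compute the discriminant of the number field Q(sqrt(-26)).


For K = Q(sqrt(d)) with d squarefree: disc(K) = d if d = 1 mod 4, and disc(K) = 4d if d = 2 or 3 mod 4.
Here d = -26, and d mod 4 = 2.
d = 2 mod 4, not 1 (O_K = Z[sqrt(d)]), so disc(K) = 4d = 4 * (-26) = -104

-104


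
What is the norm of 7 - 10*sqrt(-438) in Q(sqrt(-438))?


N(a + b*sqrt(d)) = a^2 - d*b^2
= (7)^2 - (-438)*(-10)^2
= 49 + 43800
= 43849

43849


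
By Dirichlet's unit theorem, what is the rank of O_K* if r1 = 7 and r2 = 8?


By Dirichlet's unit theorem:
rank = r1 + r2 - 1
= 7 + 8 - 1
= 14

14


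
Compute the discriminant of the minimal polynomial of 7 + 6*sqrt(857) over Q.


The element 7 + 6*sqrt(857) has minimal polynomial:
x^2 - 14*x - 30803
Discriminant = (-14)^2 - 4*(-30803)
= 196 + 123212
= 123408

123408


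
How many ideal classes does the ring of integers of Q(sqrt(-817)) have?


K = Q(sqrt(-817)). d mod 4 = 3, so D = disc(K) = 4d = -3268
h(K) equals the number of primitive reduced positive-definite forms (a, b, c) = a*x^2 + b*x*y + c*y^2 with b^2 - 4ac = D,
where reduced means |b| <= a <= c, with b >= 0 whenever |b| = a or a = c, and primitive means gcd(a, b, c) = 1.
Reduced forces 3a^2 <= |D| = 3268, so 1 <= a <= 33; b must have the parity of D, and c = (b^2 - D)/(4a) must be an integer >= a.
Enumerate a = 1..33, b in [-a, a]:
  a=1: (1, 0, 817)  [1]
  a=2: (2, 2, 409)  [1]
  a=3..6: none
  a=7: (7, -6, 118), (7, 6, 118)  [2]
  a=8..13: none
  a=14: (14, -6, 59), (14, 6, 59)  [2]
  a=15..16: none
  a=17: (17, -8, 49), (17, 8, 49)  [2]
  a=18: none
  a=19: (19, 0, 43)  [1]
  a=20..28: none
  a=29: (29, -26, 34), (29, 26, 34)  [2]
  a=30: none
  a=31: (31, 24, 31)  [1]
  a=32..33: none
Total reduced forms: 1 + 1 + 2 + 2 + 2 + 1 + 2 + 1 = 12
h = 12

12


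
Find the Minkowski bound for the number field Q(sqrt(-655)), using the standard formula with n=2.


d = -655, d mod 4 = 1, so disc(K) = d = -655; |disc(K)| = 655
Imaginary quadratic field, so n = 2, s = r2 = 1, r1 = 0
M = (n!/n^n) * (4/pi)^s * sqrt(|disc(K)|) = (2!/2^2) * (4/pi)^1 * sqrt(655)
= 0.5 * 1.273240 * 25.592968
= 16.2930

16.2930


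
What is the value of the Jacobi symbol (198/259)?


Compute (198/259) via quadratic reciprocity:
  pull out 2: (2/259) = -1  (since 259 mod 8 = 3)
  reciprocity: (99/259) -> -(259/99)
  reduce: (61/99)
  reciprocity: (61/99) -> +(99/61)
  reduce: (38/61)
  pull out 2: (2/61) = -1  (since 61 mod 8 = 5)
  reciprocity: (19/61) -> +(61/19)
  reduce: (4/19)
  pull out 2: (2/19) = -1  (since 19 mod 8 = 3)
  pull out 2: (2/19) = -1  (since 19 mod 8 = 3)
  (1/19) = 1
Product of signs = -1

-1


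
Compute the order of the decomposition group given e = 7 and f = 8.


|D_P| = e * f
= 7 * 8
= 56

56


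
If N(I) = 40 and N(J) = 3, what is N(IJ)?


N(IJ) = N(I) * N(J)
= 40 * 3
= 120

120


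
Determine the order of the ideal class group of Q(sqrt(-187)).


K = Q(sqrt(-187)). d mod 4 = 1, so D = disc(K) = d = -187
h(K) equals the number of primitive reduced positive-definite forms (a, b, c) = a*x^2 + b*x*y + c*y^2 with b^2 - 4ac = D,
where reduced means |b| <= a <= c, with b >= 0 whenever |b| = a or a = c, and primitive means gcd(a, b, c) = 1.
Reduced forces 3a^2 <= |D| = 187, so 1 <= a <= 7; b must have the parity of D, and c = (b^2 - D)/(4a) must be an integer >= a.
Enumerate a = 1..7, b in [-a, a]:
  a=1: (1, 1, 47)  [1]
  a=2..6: none
  a=7: (7, 3, 7)  [1]
Total reduced forms: 1 + 1 = 2
h = 2

2


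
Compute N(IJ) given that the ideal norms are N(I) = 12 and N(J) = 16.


N(IJ) = N(I) * N(J)
= 12 * 16
= 192

192


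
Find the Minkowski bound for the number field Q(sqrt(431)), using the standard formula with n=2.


d = 431, d mod 4 = 3, so disc(K) = 4d = 1724; |disc(K)| = 1724
Real quadratic field, so n = 2, s = r2 = 0, r1 = 2
M = (n!/n^n) * (4/pi)^s * sqrt(|disc(K)|) = (2!/2^2) * (4/pi)^0 * sqrt(1724)
= 0.5 * 1.000000 * 41.521079
= 20.7605

20.7605


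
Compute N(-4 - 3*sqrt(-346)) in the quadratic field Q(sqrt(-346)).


N(a + b*sqrt(d)) = a^2 - d*b^2
= (-4)^2 - (-346)*(-3)^2
= 16 + 3114
= 3130

3130


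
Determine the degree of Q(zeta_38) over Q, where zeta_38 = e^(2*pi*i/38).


The degree equals Euler's totient phi(38).
38 = 2 * 19
phi(38) = 18

18


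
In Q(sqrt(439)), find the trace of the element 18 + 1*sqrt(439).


Tr(a + b*sqrt(d)) = (a + b*sqrt(d)) + (a - b*sqrt(d)) = 2a
= 2 * (18)
= 36

36


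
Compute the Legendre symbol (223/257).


p = 257 is prime, so compute (223/257) with the reciprocity algorithm (Jacobi-symbol steps: pull out 2s via (2/n), flip via reciprocity, reduce):
  reciprocity: (223/257) -> +(257/223)
  reduce: (34/223)
  pull out 2: (2/223) = +1  (since 223 mod 8 = 7)
  reciprocity: (17/223) -> +(223/17)
  reduce: (2/17)
  pull out 2: (2/17) = +1  (since 17 mod 8 = 1)
  (1/17) = 1
Product of signs = 1
(223/257) = 1

1


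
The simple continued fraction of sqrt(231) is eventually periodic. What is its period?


Run the CF algorithm for sqrt(231).
a_0 = floor(sqrt(231)) = 15; set m_0=0, q_0=1.
Recurrence: m' = q*a - m,  q' = (d - m'^2)/q,  a' = floor((a_0 + m')/q').
  step 1: m=15, q=6, a=5
  step 2: m=15, q=1, a=30
a_2 = 2*a_0 = 30, so the period closes here.
sqrt(231) = [15; 5, 30]
Period length = 2

2


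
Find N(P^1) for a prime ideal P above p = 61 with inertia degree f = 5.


N(P^a) = p^(a*f)
= 61^(1*5)
= 61^5
= 844596301

844596301


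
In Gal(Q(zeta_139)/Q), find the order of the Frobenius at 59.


The Frobenius at p in Gal(Q(zeta_n)/Q) = (Z/nZ)* is the class of p, so its order is ord_139(59), the smallest k >= 1 with 59^k = 1 mod 139.
n = 139 = 139, phi(139) = 138; the order divides phi(n).
Divisors of 138: 1, 2, 3, 6, 23, 46, 69, 138
Repeated squaring mod 139: 59^1 = 59, 59^2 = 6, 59^4 = 36, 59^8 = 45, 59^16 = 79, 59^32 = 125, 59^64 = 57, 59^128 = 52
Test divisors in increasing order:
  k=1: 59^1 = 59 mod 139
  k=2: 59^2 = 6 mod 139
  k=3: 59^3 = 6 * 59 = 76 mod 139
  k=6: 59^6 = 36 * 6 = 77 mod 139
  k=23: 59^23 = 79 * 36 * 6 * 59 = 138 mod 139
  k=46: 59^46 = 125 * 45 * 36 * 6 = 1 mod 139  <- first divisor giving 1
Order = 46

46


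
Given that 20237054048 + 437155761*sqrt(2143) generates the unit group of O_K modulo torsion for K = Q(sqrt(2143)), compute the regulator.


epsilon = 20237054048 + 437155761*sqrt(2143)
= 4.0474e+10
R = ln(4.0474e+10)
= 24.4239

24.4239


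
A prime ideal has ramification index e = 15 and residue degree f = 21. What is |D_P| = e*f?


|D_P| = e * f
= 15 * 21
= 315

315


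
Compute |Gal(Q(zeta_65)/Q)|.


|Gal(Q(zeta_65)/Q)| = phi(65)
= 48

48


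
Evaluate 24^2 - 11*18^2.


x^2 - d*y^2
= 24^2 - 11*18^2
= 576 - 3564
= -2988

-2988


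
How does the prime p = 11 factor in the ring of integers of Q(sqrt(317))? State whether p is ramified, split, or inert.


K = Q(sqrt(317)). Since d mod 4 = 1, disc(K) = 317.
Check p | disc: 317 mod 11 = 9.
p does not divide disc. Compute Legendre symbol (d/p):
9^((11-1)/2) mod 11 = 1
(d/p) = 1, so p splits: (p) = P*P' with e=1, f=1, g=2.
Therefore p is split.

split


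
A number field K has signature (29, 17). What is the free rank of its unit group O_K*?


By Dirichlet's unit theorem:
rank = r1 + r2 - 1
= 29 + 17 - 1
= 45

45


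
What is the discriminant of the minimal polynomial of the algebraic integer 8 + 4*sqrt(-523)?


The element 8 + 4*sqrt(-523) has minimal polynomial:
x^2 - 16*x + 8432
Discriminant = (-16)^2 - 4*(8432)
= 256 - 33728
= -33472

-33472


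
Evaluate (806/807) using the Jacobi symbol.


Compute (806/807) via quadratic reciprocity:
  pull out 2: (2/807) = +1  (since 807 mod 8 = 7)
  reciprocity: (403/807) -> -(807/403)
  reduce: (1/403)
  (1/403) = 1
Product of signs = -1

-1


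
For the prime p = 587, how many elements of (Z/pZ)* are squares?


For prime p, the number of non-zero quadratic residues is (p-1)/2.
= (587-1)/2
= 293

293


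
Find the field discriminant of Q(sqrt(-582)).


For K = Q(sqrt(d)) with d squarefree: disc(K) = d if d = 1 mod 4, and disc(K) = 4d if d = 2 or 3 mod 4.
Here d = -582, and d mod 4 = 2.
d = 2 mod 4, not 1 (O_K = Z[sqrt(d)]), so disc(K) = 4d = 4 * (-582) = -2328

-2328


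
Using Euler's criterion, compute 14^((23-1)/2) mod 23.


p = 23 is prime and the exponent is (p-1)/2 = 11, so by Euler's criterion 14^11 = (14/23) = +1 or -1 mod 23.
Compute by square-and-multiply:
  11 = 8 + 2 + 1 (binary 1011)
  Repeated squaring mod 23: 14^1 = 14, 14^2 = 12, 14^4 = 6, 14^8 = 13
  14^11 = 14^8 * 14^2 * 14^1 = 13 * 12 * 14 mod 23
    13 * 12 = 156 = 18 mod 23
    18 * 14 = 252 = 22 mod 23
  14^11 = 22 mod 23
Result 22 = p - 1 = -1 mod 23: 14 is a quadratic non-residue mod 23. As a residue in [0, p-1] the value is 22.
14^11 mod 23 = 22

22


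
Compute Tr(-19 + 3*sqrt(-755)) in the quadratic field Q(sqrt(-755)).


Tr(a + b*sqrt(d)) = (a + b*sqrt(d)) + (a - b*sqrt(d)) = 2a
= 2 * (-19)
= -38

-38


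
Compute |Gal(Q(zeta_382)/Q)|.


|Gal(Q(zeta_382)/Q)| = phi(382)
= 190

190


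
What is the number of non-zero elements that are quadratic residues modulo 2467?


For prime p, the number of non-zero quadratic residues is (p-1)/2.
= (2467-1)/2
= 1233

1233


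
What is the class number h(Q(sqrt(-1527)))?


K = Q(sqrt(-1527)). d mod 4 = 1, so D = disc(K) = d = -1527
h(K) equals the number of primitive reduced positive-definite forms (a, b, c) = a*x^2 + b*x*y + c*y^2 with b^2 - 4ac = D,
where reduced means |b| <= a <= c, with b >= 0 whenever |b| = a or a = c, and primitive means gcd(a, b, c) = 1.
Reduced forces 3a^2 <= |D| = 1527, so 1 <= a <= 22; b must have the parity of D, and c = (b^2 - D)/(4a) must be an integer >= a.
Enumerate a = 1..22, b in [-a, a]:
  a=1: (1, 1, 382)  [1]
  a=2: (2, -1, 191), (2, 1, 191)  [2]
  a=3: (3, 3, 128)  [1]
  a=4: (4, -3, 96), (4, 3, 96)  [2]
  a=5: none
  a=6: (6, -3, 64), (6, 3, 64)  [2]
  a=7: none
  a=8: (8, -3, 48), (8, 3, 48)  [2]
  a=9..11: none
  a=12: (12, -3, 32), (12, 3, 32)  [2]
  a=13..15: none
  a=16: (16, -3, 24), (16, 3, 24)  [2]
  a=17..22: none
Total reduced forms: 1 + 2 + 1 + 2 + 2 + 2 + 2 + 2 = 14
h = 14

14


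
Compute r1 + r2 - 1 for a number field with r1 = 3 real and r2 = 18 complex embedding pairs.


By Dirichlet's unit theorem:
rank = r1 + r2 - 1
= 3 + 18 - 1
= 20

20


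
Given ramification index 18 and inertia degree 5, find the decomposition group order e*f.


|D_P| = e * f
= 18 * 5
= 90

90


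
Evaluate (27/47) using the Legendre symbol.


p = 47 is prime, so compute (27/47) with the reciprocity algorithm (Jacobi-symbol steps: pull out 2s via (2/n), flip via reciprocity, reduce):
  reciprocity: (27/47) -> -(47/27)
  reduce: (20/27)
  pull out 2: (2/27) = -1  (since 27 mod 8 = 3)
  pull out 2: (2/27) = -1  (since 27 mod 8 = 3)
  reciprocity: (5/27) -> +(27/5)
  reduce: (2/5)
  pull out 2: (2/5) = -1  (since 5 mod 8 = 5)
  (1/5) = 1
Product of signs = 1
(27/47) = 1

1


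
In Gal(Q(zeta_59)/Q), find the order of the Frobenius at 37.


The Frobenius at p in Gal(Q(zeta_n)/Q) = (Z/nZ)* is the class of p, so its order is ord_59(37), the smallest k >= 1 with 37^k = 1 mod 59.
n = 59 = 59, phi(59) = 58; the order divides phi(n).
Divisors of 58: 1, 2, 29, 58
Repeated squaring mod 59: 37^1 = 37, 37^2 = 12, 37^4 = 26, 37^8 = 27, 37^16 = 21, 37^32 = 28
Test divisors in increasing order:
  k=1: 37^1 = 37 mod 59
  k=2: 37^2 = 12 mod 59
  k=29: 37^29 = 21 * 27 * 26 * 37 = 58 mod 59
  k=58: 37^58 = 28 * 21 * 27 * 12 = 1 mod 59  <- first divisor giving 1
Order = 58

58


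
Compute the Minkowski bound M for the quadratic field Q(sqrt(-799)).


d = -799, d mod 4 = 1, so disc(K) = d = -799; |disc(K)| = 799
Imaginary quadratic field, so n = 2, s = r2 = 1, r1 = 0
M = (n!/n^n) * (4/pi)^s * sqrt(|disc(K)|) = (2!/2^2) * (4/pi)^1 * sqrt(799)
= 0.5 * 1.273240 * 28.266588
= 17.9951

17.9951


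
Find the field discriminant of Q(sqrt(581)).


For K = Q(sqrt(d)) with d squarefree: disc(K) = d if d = 1 mod 4, and disc(K) = 4d if d = 2 or 3 mod 4.
Here d = 581, and d mod 4 = 1.
d = 1 mod 4 (O_K = Z[(1+sqrt(d))/2]), so disc(K) = d = 581

581


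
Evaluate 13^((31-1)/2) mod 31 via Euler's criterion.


p = 31 is prime and the exponent is (p-1)/2 = 15, so by Euler's criterion 13^15 = (13/31) = +1 or -1 mod 31.
Compute by square-and-multiply:
  15 = 8 + 4 + 2 + 1 (binary 1111)
  Repeated squaring mod 31: 13^1 = 13, 13^2 = 14, 13^4 = 10, 13^8 = 7
  13^15 = 13^8 * 13^4 * 13^2 * 13^1 = 7 * 10 * 14 * 13 mod 31
    7 * 10 = 70 = 8 mod 31
    8 * 14 = 112 = 19 mod 31
    19 * 13 = 247 = 30 mod 31
  13^15 = 30 mod 31
Result 30 = p - 1 = -1 mod 31: 13 is a quadratic non-residue mod 31. As a residue in [0, p-1] the value is 30.
13^15 mod 31 = 30

30


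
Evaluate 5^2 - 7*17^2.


x^2 - d*y^2
= 5^2 - 7*17^2
= 25 - 2023
= -1998

-1998
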